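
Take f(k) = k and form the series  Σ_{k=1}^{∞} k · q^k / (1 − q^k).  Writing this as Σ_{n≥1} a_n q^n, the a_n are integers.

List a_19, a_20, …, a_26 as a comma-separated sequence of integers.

[q^19] f(1)=1,f(19)=19 ⇒ 20
d|20:{1,2,4,5,10,20}  Σf=1+2+4+5+10+20=42
d|21:{1,3,7,21}  Σf=1+3+7+21=32
q^22  k|22↦f(k): 1:1 2:2 11:11 22:22  a_22=36
d|23:{1,23}  Σf=1+23=24
d|24:{24,12,8,6,4,3,2,1}  Σf=24+12+8+6+4+3+2+1=60
q^25  k|25↦f(k): 1:1 5:5 25:25  a_25=31
d|26:{1,2,13,26}  Σf=1+2+13+26=42

20, 42, 32, 36, 24, 60, 31, 42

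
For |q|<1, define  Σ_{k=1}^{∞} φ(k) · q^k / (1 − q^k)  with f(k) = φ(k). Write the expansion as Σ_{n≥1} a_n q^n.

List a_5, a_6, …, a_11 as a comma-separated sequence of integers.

d|5:{5,1}  Σφ=4+1=5
n=6: 1·6 2·3 3·2 6·1  φ→[1+1+2+2]=6
n=7: 7·1 1·7  φ→[6+1]=7
d|8:{1,2,4,8}  Σφ=1+1+2+4=8
d|9:{1,3,9}  Σφ=1+2+6=9
q^10  k|10↦φ(k): 1:1 2:1 5:4 10:4  a_10=10
d|11:{11,1}  Σφ=10+1=11

5, 6, 7, 8, 9, 10, 11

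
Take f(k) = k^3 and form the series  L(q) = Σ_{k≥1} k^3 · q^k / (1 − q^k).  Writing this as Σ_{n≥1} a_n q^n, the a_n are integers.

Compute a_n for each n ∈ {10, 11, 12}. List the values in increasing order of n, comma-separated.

q^10  k|10↦f(k): 10:1000 5:125 2:8 1:1  a_10=1134
q^11  k|11↦f(k): 11:1331 1:1  a_11=1332
q^12  k|12↦f(k): 1:1 2:8 3:27 4:64 6:216 12:1728  a_12=2044

1134, 1332, 2044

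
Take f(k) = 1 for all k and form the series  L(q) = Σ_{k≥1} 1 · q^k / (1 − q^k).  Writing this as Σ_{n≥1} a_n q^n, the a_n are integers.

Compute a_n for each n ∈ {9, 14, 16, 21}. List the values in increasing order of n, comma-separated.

3, 4, 5, 4

d|9:{1,3,9}  Σf=1+1+1=3
d|14:{1,2,7,14}  Σf=1+1+1+1=4
q^16  k|16↦f(k): 1:1 2:1 4:1 8:1 16:1  a_16=5
n=21: 1·21 3·7 7·3 21·1  f→[1+1+1+1]=4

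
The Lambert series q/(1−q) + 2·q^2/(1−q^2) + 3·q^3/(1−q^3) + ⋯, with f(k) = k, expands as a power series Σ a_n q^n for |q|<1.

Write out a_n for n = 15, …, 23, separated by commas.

24, 31, 18, 39, 20, 42, 32, 36, 24

n=15: 1·15 3·5 5·3 15·1  f→[1+3+5+15]=24
n=16: 1·16 2·8 4·4 8·2 16·1  f→[1+2+4+8+16]=31
[q^17] f(1)=1,f(17)=17 ⇒ 18
d|18:{18,9,6,3,2,1}  Σf=18+9+6+3+2+1=39
d|19:{1,19}  Σf=1+19=20
[q^20] f(20)=20,f(10)=10,f(5)=5,f(4)=4,f(2)=2,f(1)=1 ⇒ 42
q^21  k|21↦f(k): 21:21 7:7 3:3 1:1  a_21=32
q^22  k|22↦f(k): 22:22 11:11 2:2 1:1  a_22=36
[q^23] f(23)=23,f(1)=1 ⇒ 24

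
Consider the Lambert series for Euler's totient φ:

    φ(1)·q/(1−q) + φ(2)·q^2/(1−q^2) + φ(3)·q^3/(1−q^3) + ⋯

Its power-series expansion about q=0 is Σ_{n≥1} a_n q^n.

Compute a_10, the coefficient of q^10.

n=10: 10·1 5·2 2·5 1·10  φ→[4+4+1+1]=10

a_10 = 10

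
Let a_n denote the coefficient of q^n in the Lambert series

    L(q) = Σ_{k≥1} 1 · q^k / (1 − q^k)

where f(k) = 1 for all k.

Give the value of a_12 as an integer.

a_12 = 6

d|12:{1,2,3,4,6,12}  Σf=1+1+1+1+1+1=6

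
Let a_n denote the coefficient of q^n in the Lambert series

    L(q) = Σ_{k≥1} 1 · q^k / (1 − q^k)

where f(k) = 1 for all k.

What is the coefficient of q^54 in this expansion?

n=54: 1·54 2·27 3·18 6·9 9·6 18·3 27·2 54·1  f→[1+1+1+1+1+1+1+1]=8

a_54 = 8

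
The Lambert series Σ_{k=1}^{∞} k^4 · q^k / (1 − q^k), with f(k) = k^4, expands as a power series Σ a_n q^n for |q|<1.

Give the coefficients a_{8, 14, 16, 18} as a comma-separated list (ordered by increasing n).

4369, 40834, 69905, 112931

q^8  k|8↦f(k): 8:4096 4:256 2:16 1:1  a_8=4369
[q^14] f(1)=1,f(2)=16,f(7)=2401,f(14)=38416 ⇒ 40834
d|16:{16,8,4,2,1}  Σf=65536+4096+256+16+1=69905
q^18  k|18↦f(k): 18:104976 9:6561 6:1296 3:81 2:16 1:1  a_18=112931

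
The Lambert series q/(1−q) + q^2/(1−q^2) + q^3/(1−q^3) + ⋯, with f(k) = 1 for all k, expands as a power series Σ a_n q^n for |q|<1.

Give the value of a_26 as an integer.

a_26 = 4

[q^26] f(1)=1,f(2)=1,f(13)=1,f(26)=1 ⇒ 4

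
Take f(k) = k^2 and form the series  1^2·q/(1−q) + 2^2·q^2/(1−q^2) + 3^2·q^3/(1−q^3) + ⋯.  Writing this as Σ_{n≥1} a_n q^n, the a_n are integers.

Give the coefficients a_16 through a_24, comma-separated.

341, 290, 455, 362, 546, 500, 610, 530, 850

n=16: 16·1 8·2 4·4 2·8 1·16  f→[256+64+16+4+1]=341
[q^17] f(17)=289,f(1)=1 ⇒ 290
q^18  k|18↦f(k): 18:324 9:81 6:36 3:9 2:4 1:1  a_18=455
d|19:{19,1}  Σf=361+1=362
d|20:{1,2,4,5,10,20}  Σf=1+4+16+25+100+400=546
d|21:{1,3,7,21}  Σf=1+9+49+441=500
[q^22] f(22)=484,f(11)=121,f(2)=4,f(1)=1 ⇒ 610
n=23: 23·1 1·23  f→[529+1]=530
q^24  k|24↦f(k): 24:576 12:144 8:64 6:36 4:16 3:9 2:4 1:1  a_24=850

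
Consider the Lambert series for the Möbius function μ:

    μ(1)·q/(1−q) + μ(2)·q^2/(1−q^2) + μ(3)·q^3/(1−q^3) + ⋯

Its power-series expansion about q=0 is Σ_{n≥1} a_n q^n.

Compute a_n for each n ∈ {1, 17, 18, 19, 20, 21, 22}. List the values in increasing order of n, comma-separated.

q^1  k|1↦μ(k): 1:1  a_1=1
d|17:{17,1}  Σμ=(-1)+1=0
n=18: 1·18 2·9 3·6 6·3 9·2 18·1  μ→[1+(-1)+(-1)+1+0+0]=0
d|19:{1,19}  Σμ=1+(-1)=0
[q^20] μ(1)=1,μ(2)=-1,μ(4)=0,μ(5)=-1,μ(10)=1,μ(20)=0 ⇒ 0
q^21  k|21↦μ(k): 1:1 3:-1 7:-1 21:1  a_21=0
n=22: 1·22 2·11 11·2 22·1  μ→[1+(-1)+(-1)+1]=0

1, 0, 0, 0, 0, 0, 0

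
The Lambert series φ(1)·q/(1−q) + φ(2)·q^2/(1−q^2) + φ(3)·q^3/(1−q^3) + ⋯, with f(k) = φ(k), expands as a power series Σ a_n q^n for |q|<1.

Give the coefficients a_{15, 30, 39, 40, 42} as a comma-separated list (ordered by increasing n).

[q^15] φ(15)=8,φ(5)=4,φ(3)=2,φ(1)=1 ⇒ 15
[q^30] φ(30)=8,φ(15)=8,φ(10)=4,φ(6)=2,φ(5)=4,φ(3)=2,φ(2)=1,φ(1)=1 ⇒ 30
d|39:{1,3,13,39}  Σφ=1+2+12+24=39
[q^40] φ(1)=1,φ(2)=1,φ(4)=2,φ(5)=4,φ(8)=4,φ(10)=4,φ(20)=8,φ(40)=16 ⇒ 40
d|42:{42,21,14,7,6,3,2,1}  Σφ=12+12+6+6+2+2+1+1=42

15, 30, 39, 40, 42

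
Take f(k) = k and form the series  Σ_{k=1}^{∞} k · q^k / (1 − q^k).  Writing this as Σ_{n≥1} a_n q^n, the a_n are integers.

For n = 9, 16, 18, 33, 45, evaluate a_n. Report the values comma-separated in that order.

d|9:{1,3,9}  Σf=1+3+9=13
n=16: 1·16 2·8 4·4 8·2 16·1  f→[1+2+4+8+16]=31
d|18:{18,9,6,3,2,1}  Σf=18+9+6+3+2+1=39
n=33: 1·33 3·11 11·3 33·1  f→[1+3+11+33]=48
[q^45] f(45)=45,f(15)=15,f(9)=9,f(5)=5,f(3)=3,f(1)=1 ⇒ 78

13, 31, 39, 48, 78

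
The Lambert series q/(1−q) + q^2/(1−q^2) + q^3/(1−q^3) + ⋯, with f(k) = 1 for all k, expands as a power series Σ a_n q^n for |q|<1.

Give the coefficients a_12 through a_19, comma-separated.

[q^12] f(12)=1,f(6)=1,f(4)=1,f(3)=1,f(2)=1,f(1)=1 ⇒ 6
d|13:{1,13}  Σf=1+1=2
n=14: 1·14 2·7 7·2 14·1  f→[1+1+1+1]=4
[q^15] f(1)=1,f(3)=1,f(5)=1,f(15)=1 ⇒ 4
q^16  k|16↦f(k): 1:1 2:1 4:1 8:1 16:1  a_16=5
q^17  k|17↦f(k): 17:1 1:1  a_17=2
[q^18] f(1)=1,f(2)=1,f(3)=1,f(6)=1,f(9)=1,f(18)=1 ⇒ 6
[q^19] f(1)=1,f(19)=1 ⇒ 2

6, 2, 4, 4, 5, 2, 6, 2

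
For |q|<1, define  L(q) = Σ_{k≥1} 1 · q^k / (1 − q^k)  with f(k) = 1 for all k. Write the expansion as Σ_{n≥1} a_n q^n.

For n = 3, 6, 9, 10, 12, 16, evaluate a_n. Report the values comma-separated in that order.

2, 4, 3, 4, 6, 5

d|3:{3,1}  Σf=1+1=2
q^6  k|6↦f(k): 6:1 3:1 2:1 1:1  a_6=4
n=9: 9·1 3·3 1·9  f→[1+1+1]=3
[q^10] f(1)=1,f(2)=1,f(5)=1,f(10)=1 ⇒ 4
n=12: 1·12 2·6 3·4 4·3 6·2 12·1  f→[1+1+1+1+1+1]=6
[q^16] f(1)=1,f(2)=1,f(4)=1,f(8)=1,f(16)=1 ⇒ 5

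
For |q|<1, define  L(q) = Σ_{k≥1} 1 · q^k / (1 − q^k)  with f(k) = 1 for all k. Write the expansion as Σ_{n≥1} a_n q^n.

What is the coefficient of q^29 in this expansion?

a_29 = 2

[q^29] f(1)=1,f(29)=1 ⇒ 2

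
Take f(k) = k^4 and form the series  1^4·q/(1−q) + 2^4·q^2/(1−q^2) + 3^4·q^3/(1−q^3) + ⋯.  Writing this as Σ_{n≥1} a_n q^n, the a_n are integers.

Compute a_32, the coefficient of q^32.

a_32 = 1118481

n=32: 32·1 16·2 8·4 4·8 2·16 1·32  f→[1048576+65536+4096+256+16+1]=1118481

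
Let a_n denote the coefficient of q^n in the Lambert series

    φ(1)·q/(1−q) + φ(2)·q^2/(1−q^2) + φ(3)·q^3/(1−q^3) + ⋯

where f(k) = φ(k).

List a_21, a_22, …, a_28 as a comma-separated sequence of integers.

q^21  k|21↦φ(k): 21:12 7:6 3:2 1:1  a_21=21
d|22:{22,11,2,1}  Σφ=10+10+1+1=22
n=23: 1·23 23·1  φ→[1+22]=23
q^24  k|24↦φ(k): 1:1 2:1 3:2 4:2 6:2 8:4 12:4 24:8  a_24=24
q^25  k|25↦φ(k): 25:20 5:4 1:1  a_25=25
n=26: 26·1 13·2 2·13 1·26  φ→[12+12+1+1]=26
d|27:{27,9,3,1}  Σφ=18+6+2+1=27
n=28: 28·1 14·2 7·4 4·7 2·14 1·28  φ→[12+6+6+2+1+1]=28

21, 22, 23, 24, 25, 26, 27, 28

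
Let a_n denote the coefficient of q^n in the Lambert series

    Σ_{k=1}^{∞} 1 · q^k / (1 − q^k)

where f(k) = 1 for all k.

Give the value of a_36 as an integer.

q^36  k|36↦f(k): 1:1 2:1 3:1 4:1 6:1 9:1 12:1 18:1 36:1  a_36=9

a_36 = 9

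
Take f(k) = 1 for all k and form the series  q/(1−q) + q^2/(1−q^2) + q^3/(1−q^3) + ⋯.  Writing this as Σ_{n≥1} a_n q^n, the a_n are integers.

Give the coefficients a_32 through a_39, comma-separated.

n=32: 32·1 16·2 8·4 4·8 2·16 1·32  f→[1+1+1+1+1+1]=6
[q^33] f(1)=1,f(3)=1,f(11)=1,f(33)=1 ⇒ 4
d|34:{1,2,17,34}  Σf=1+1+1+1=4
d|35:{35,7,5,1}  Σf=1+1+1+1=4
d|36:{36,18,12,9,6,4,3,2,1}  Σf=1+1+1+1+1+1+1+1+1=9
n=37: 37·1 1·37  f→[1+1]=2
d|38:{1,2,19,38}  Σf=1+1+1+1=4
q^39  k|39↦f(k): 1:1 3:1 13:1 39:1  a_39=4

6, 4, 4, 4, 9, 2, 4, 4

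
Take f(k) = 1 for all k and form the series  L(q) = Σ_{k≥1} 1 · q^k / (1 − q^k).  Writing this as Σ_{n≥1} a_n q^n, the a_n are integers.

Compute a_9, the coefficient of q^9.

a_9 = 3

[q^9] f(9)=1,f(3)=1,f(1)=1 ⇒ 3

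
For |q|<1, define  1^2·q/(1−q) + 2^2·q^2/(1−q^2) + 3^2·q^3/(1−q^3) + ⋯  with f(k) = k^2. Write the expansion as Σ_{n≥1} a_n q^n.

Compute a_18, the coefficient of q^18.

[q^18] f(18)=324,f(9)=81,f(6)=36,f(3)=9,f(2)=4,f(1)=1 ⇒ 455

a_18 = 455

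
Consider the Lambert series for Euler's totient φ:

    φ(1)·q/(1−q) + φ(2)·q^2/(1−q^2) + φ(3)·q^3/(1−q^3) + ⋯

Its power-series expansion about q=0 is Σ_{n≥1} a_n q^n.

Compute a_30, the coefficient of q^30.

q^30  k|30↦φ(k): 30:8 15:8 10:4 6:2 5:4 3:2 2:1 1:1  a_30=30

a_30 = 30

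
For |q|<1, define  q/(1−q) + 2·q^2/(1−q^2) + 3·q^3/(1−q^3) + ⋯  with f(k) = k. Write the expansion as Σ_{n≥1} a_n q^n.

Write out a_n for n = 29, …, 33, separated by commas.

30, 72, 32, 63, 48

q^29  k|29↦f(k): 1:1 29:29  a_29=30
d|30:{30,15,10,6,5,3,2,1}  Σf=30+15+10+6+5+3+2+1=72
[q^31] f(31)=31,f(1)=1 ⇒ 32
n=32: 32·1 16·2 8·4 4·8 2·16 1·32  f→[32+16+8+4+2+1]=63
[q^33] f(1)=1,f(3)=3,f(11)=11,f(33)=33 ⇒ 48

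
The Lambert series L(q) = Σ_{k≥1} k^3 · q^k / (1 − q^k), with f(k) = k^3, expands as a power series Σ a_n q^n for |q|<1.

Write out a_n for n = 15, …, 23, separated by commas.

3528, 4681, 4914, 6813, 6860, 9198, 9632, 11988, 12168

n=15: 15·1 5·3 3·5 1·15  f→[3375+125+27+1]=3528
n=16: 16·1 8·2 4·4 2·8 1·16  f→[4096+512+64+8+1]=4681
n=17: 17·1 1·17  f→[4913+1]=4914
q^18  k|18↦f(k): 1:1 2:8 3:27 6:216 9:729 18:5832  a_18=6813
n=19: 1·19 19·1  f→[1+6859]=6860
[q^20] f(1)=1,f(2)=8,f(4)=64,f(5)=125,f(10)=1000,f(20)=8000 ⇒ 9198
d|21:{1,3,7,21}  Σf=1+27+343+9261=9632
q^22  k|22↦f(k): 22:10648 11:1331 2:8 1:1  a_22=11988
[q^23] f(1)=1,f(23)=12167 ⇒ 12168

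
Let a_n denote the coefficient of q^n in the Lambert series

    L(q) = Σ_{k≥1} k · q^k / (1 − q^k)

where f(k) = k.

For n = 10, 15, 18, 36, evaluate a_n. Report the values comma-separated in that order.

18, 24, 39, 91

[q^10] f(10)=10,f(5)=5,f(2)=2,f(1)=1 ⇒ 18
[q^15] f(1)=1,f(3)=3,f(5)=5,f(15)=15 ⇒ 24
d|18:{1,2,3,6,9,18}  Σf=1+2+3+6+9+18=39
[q^36] f(36)=36,f(18)=18,f(12)=12,f(9)=9,f(6)=6,f(4)=4,f(3)=3,f(2)=2,f(1)=1 ⇒ 91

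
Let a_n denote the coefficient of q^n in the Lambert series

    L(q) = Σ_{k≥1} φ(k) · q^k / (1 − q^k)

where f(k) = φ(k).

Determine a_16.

d|16:{16,8,4,2,1}  Σφ=8+4+2+1+1=16

a_16 = 16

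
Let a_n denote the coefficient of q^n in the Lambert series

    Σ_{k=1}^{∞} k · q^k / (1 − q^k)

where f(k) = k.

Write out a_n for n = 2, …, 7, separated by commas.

3, 4, 7, 6, 12, 8

[q^2] f(1)=1,f(2)=2 ⇒ 3
[q^3] f(1)=1,f(3)=3 ⇒ 4
[q^4] f(4)=4,f(2)=2,f(1)=1 ⇒ 7
[q^5] f(1)=1,f(5)=5 ⇒ 6
q^6  k|6↦f(k): 1:1 2:2 3:3 6:6  a_6=12
d|7:{1,7}  Σf=1+7=8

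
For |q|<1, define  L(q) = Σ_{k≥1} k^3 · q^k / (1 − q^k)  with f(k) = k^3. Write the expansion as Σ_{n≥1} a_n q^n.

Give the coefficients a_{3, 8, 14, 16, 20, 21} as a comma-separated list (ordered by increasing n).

q^3  k|3↦f(k): 3:27 1:1  a_3=28
q^8  k|8↦f(k): 1:1 2:8 4:64 8:512  a_8=585
d|14:{14,7,2,1}  Σf=2744+343+8+1=3096
d|16:{1,2,4,8,16}  Σf=1+8+64+512+4096=4681
n=20: 1·20 2·10 4·5 5·4 10·2 20·1  f→[1+8+64+125+1000+8000]=9198
n=21: 21·1 7·3 3·7 1·21  f→[9261+343+27+1]=9632

28, 585, 3096, 4681, 9198, 9632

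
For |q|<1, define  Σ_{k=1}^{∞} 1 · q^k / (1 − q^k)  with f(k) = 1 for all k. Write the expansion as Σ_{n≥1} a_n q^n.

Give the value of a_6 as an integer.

a_6 = 4

[q^6] f(1)=1,f(2)=1,f(3)=1,f(6)=1 ⇒ 4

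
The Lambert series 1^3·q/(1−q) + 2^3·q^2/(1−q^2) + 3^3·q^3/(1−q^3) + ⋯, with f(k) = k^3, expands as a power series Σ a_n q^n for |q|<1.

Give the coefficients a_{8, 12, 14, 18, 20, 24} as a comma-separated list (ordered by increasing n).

585, 2044, 3096, 6813, 9198, 16380

d|8:{1,2,4,8}  Σf=1+8+64+512=585
d|12:{1,2,3,4,6,12}  Σf=1+8+27+64+216+1728=2044
[q^14] f(14)=2744,f(7)=343,f(2)=8,f(1)=1 ⇒ 3096
d|18:{18,9,6,3,2,1}  Σf=5832+729+216+27+8+1=6813
q^20  k|20↦f(k): 1:1 2:8 4:64 5:125 10:1000 20:8000  a_20=9198
d|24:{24,12,8,6,4,3,2,1}  Σf=13824+1728+512+216+64+27+8+1=16380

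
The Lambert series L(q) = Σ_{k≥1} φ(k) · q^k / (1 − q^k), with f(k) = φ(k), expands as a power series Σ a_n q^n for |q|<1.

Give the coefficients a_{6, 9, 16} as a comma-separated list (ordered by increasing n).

n=6: 1·6 2·3 3·2 6·1  φ→[1+1+2+2]=6
d|9:{1,3,9}  Σφ=1+2+6=9
n=16: 1·16 2·8 4·4 8·2 16·1  φ→[1+1+2+4+8]=16

6, 9, 16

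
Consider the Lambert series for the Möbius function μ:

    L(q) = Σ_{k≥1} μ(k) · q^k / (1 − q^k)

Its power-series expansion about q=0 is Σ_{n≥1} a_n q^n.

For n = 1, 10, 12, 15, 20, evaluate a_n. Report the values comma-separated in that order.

1, 0, 0, 0, 0

n=1: 1·1  μ→[1]=1
d|10:{1,2,5,10}  Σμ=1+(-1)+(-1)+1=0
q^12  k|12↦μ(k): 12:0 6:1 4:0 3:-1 2:-1 1:1  a_12=0
q^15  k|15↦μ(k): 1:1 3:-1 5:-1 15:1  a_15=0
q^20  k|20↦μ(k): 1:1 2:-1 4:0 5:-1 10:1 20:0  a_20=0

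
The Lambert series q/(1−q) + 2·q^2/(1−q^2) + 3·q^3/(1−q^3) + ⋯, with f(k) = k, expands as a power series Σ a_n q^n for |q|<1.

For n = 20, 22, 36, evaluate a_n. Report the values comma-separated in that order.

d|20:{1,2,4,5,10,20}  Σf=1+2+4+5+10+20=42
[q^22] f(22)=22,f(11)=11,f(2)=2,f(1)=1 ⇒ 36
q^36  k|36↦f(k): 1:1 2:2 3:3 4:4 6:6 9:9 12:12 18:18 36:36  a_36=91

42, 36, 91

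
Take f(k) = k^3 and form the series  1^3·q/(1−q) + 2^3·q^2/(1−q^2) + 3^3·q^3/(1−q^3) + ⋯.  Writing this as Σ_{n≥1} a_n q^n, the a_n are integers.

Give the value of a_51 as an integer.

a_51 = 137592

[q^51] f(51)=132651,f(17)=4913,f(3)=27,f(1)=1 ⇒ 137592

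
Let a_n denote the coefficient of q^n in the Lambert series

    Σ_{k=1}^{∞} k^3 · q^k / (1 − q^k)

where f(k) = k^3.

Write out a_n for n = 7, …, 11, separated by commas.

344, 585, 757, 1134, 1332

n=7: 7·1 1·7  f→[343+1]=344
[q^8] f(1)=1,f(2)=8,f(4)=64,f(8)=512 ⇒ 585
q^9  k|9↦f(k): 9:729 3:27 1:1  a_9=757
q^10  k|10↦f(k): 10:1000 5:125 2:8 1:1  a_10=1134
d|11:{11,1}  Σf=1331+1=1332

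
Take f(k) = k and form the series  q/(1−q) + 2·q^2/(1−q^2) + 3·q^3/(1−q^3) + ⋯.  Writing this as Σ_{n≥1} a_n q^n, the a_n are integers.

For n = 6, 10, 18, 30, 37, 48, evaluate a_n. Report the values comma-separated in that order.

n=6: 1·6 2·3 3·2 6·1  f→[1+2+3+6]=12
d|10:{1,2,5,10}  Σf=1+2+5+10=18
[q^18] f(18)=18,f(9)=9,f(6)=6,f(3)=3,f(2)=2,f(1)=1 ⇒ 39
d|30:{1,2,3,5,6,10,15,30}  Σf=1+2+3+5+6+10+15+30=72
q^37  k|37↦f(k): 37:37 1:1  a_37=38
q^48  k|48↦f(k): 1:1 2:2 3:3 4:4 6:6 8:8 12:12 16:16 24:24 48:48  a_48=124

12, 18, 39, 72, 38, 124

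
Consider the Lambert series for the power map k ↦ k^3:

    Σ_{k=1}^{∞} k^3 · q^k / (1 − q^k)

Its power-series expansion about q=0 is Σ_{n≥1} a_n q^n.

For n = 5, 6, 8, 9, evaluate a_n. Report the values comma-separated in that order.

d|5:{1,5}  Σf=1+125=126
q^6  k|6↦f(k): 6:216 3:27 2:8 1:1  a_6=252
[q^8] f(8)=512,f(4)=64,f(2)=8,f(1)=1 ⇒ 585
[q^9] f(9)=729,f(3)=27,f(1)=1 ⇒ 757

126, 252, 585, 757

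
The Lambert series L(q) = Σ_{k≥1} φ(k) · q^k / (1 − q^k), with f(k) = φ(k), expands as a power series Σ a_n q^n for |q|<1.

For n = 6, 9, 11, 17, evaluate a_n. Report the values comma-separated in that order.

n=6: 6·1 3·2 2·3 1·6  φ→[2+2+1+1]=6
[q^9] φ(9)=6,φ(3)=2,φ(1)=1 ⇒ 9
[q^11] φ(11)=10,φ(1)=1 ⇒ 11
q^17  k|17↦φ(k): 1:1 17:16  a_17=17

6, 9, 11, 17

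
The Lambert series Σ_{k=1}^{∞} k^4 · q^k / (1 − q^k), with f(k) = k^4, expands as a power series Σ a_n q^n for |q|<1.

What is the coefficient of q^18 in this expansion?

a_18 = 112931

q^18  k|18↦f(k): 18:104976 9:6561 6:1296 3:81 2:16 1:1  a_18=112931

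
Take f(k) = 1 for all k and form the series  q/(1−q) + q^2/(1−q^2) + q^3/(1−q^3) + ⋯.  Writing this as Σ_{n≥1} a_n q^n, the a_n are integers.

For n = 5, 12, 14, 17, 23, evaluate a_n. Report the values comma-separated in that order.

n=5: 1·5 5·1  f→[1+1]=2
[q^12] f(1)=1,f(2)=1,f(3)=1,f(4)=1,f(6)=1,f(12)=1 ⇒ 6
q^14  k|14↦f(k): 1:1 2:1 7:1 14:1  a_14=4
n=17: 17·1 1·17  f→[1+1]=2
[q^23] f(1)=1,f(23)=1 ⇒ 2

2, 6, 4, 2, 2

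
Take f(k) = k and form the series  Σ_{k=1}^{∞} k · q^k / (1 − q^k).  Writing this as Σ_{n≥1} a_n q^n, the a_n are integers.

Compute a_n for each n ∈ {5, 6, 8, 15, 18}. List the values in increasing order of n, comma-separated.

6, 12, 15, 24, 39

d|5:{5,1}  Σf=5+1=6
n=6: 1·6 2·3 3·2 6·1  f→[1+2+3+6]=12
[q^8] f(1)=1,f(2)=2,f(4)=4,f(8)=8 ⇒ 15
n=15: 15·1 5·3 3·5 1·15  f→[15+5+3+1]=24
q^18  k|18↦f(k): 18:18 9:9 6:6 3:3 2:2 1:1  a_18=39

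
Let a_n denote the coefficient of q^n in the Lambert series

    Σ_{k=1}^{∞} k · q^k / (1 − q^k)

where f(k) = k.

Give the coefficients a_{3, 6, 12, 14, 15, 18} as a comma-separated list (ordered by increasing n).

4, 12, 28, 24, 24, 39

[q^3] f(1)=1,f(3)=3 ⇒ 4
n=6: 6·1 3·2 2·3 1·6  f→[6+3+2+1]=12
q^12  k|12↦f(k): 12:12 6:6 4:4 3:3 2:2 1:1  a_12=28
q^14  k|14↦f(k): 14:14 7:7 2:2 1:1  a_14=24
n=15: 15·1 5·3 3·5 1·15  f→[15+5+3+1]=24
n=18: 18·1 9·2 6·3 3·6 2·9 1·18  f→[18+9+6+3+2+1]=39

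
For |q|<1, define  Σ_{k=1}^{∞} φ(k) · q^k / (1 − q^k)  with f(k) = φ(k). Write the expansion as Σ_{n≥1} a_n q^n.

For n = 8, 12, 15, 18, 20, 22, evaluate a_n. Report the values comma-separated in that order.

n=8: 8·1 4·2 2·4 1·8  φ→[4+2+1+1]=8
d|12:{1,2,3,4,6,12}  Σφ=1+1+2+2+2+4=12
d|15:{1,3,5,15}  Σφ=1+2+4+8=15
n=18: 1·18 2·9 3·6 6·3 9·2 18·1  φ→[1+1+2+2+6+6]=18
n=20: 1·20 2·10 4·5 5·4 10·2 20·1  φ→[1+1+2+4+4+8]=20
[q^22] φ(1)=1,φ(2)=1,φ(11)=10,φ(22)=10 ⇒ 22

8, 12, 15, 18, 20, 22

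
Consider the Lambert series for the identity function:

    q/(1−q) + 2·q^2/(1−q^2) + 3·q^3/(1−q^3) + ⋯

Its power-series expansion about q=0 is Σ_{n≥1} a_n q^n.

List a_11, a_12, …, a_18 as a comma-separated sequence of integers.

q^11  k|11↦f(k): 1:1 11:11  a_11=12
[q^12] f(12)=12,f(6)=6,f(4)=4,f(3)=3,f(2)=2,f(1)=1 ⇒ 28
d|13:{13,1}  Σf=13+1=14
q^14  k|14↦f(k): 1:1 2:2 7:7 14:14  a_14=24
d|15:{1,3,5,15}  Σf=1+3+5+15=24
[q^16] f(16)=16,f(8)=8,f(4)=4,f(2)=2,f(1)=1 ⇒ 31
d|17:{17,1}  Σf=17+1=18
n=18: 1·18 2·9 3·6 6·3 9·2 18·1  f→[1+2+3+6+9+18]=39

12, 28, 14, 24, 24, 31, 18, 39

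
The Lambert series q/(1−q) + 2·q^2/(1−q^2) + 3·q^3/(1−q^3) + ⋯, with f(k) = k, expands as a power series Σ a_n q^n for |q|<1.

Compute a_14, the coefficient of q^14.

q^14  k|14↦f(k): 1:1 2:2 7:7 14:14  a_14=24

a_14 = 24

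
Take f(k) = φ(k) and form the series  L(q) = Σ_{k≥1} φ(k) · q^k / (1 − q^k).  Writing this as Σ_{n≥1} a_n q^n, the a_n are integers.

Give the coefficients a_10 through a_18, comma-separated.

[q^10] φ(1)=1,φ(2)=1,φ(5)=4,φ(10)=4 ⇒ 10
q^11  k|11↦φ(k): 1:1 11:10  a_11=11
q^12  k|12↦φ(k): 1:1 2:1 3:2 4:2 6:2 12:4  a_12=12
n=13: 13·1 1·13  φ→[12+1]=13
q^14  k|14↦φ(k): 14:6 7:6 2:1 1:1  a_14=14
n=15: 1·15 3·5 5·3 15·1  φ→[1+2+4+8]=15
n=16: 16·1 8·2 4·4 2·8 1·16  φ→[8+4+2+1+1]=16
q^17  k|17↦φ(k): 17:16 1:1  a_17=17
d|18:{1,2,3,6,9,18}  Σφ=1+1+2+2+6+6=18

10, 11, 12, 13, 14, 15, 16, 17, 18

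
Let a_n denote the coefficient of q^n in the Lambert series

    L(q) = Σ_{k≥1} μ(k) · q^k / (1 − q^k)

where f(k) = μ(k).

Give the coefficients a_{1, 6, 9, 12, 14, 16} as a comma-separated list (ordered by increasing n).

1, 0, 0, 0, 0, 0

d|1:{1}  Σμ=1=1
[q^6] μ(6)=1,μ(3)=-1,μ(2)=-1,μ(1)=1 ⇒ 0
n=9: 9·1 3·3 1·9  μ→[0+(-1)+1]=0
[q^12] μ(12)=0,μ(6)=1,μ(4)=0,μ(3)=-1,μ(2)=-1,μ(1)=1 ⇒ 0
n=14: 1·14 2·7 7·2 14·1  μ→[1+(-1)+(-1)+1]=0
q^16  k|16↦μ(k): 1:1 2:-1 4:0 8:0 16:0  a_16=0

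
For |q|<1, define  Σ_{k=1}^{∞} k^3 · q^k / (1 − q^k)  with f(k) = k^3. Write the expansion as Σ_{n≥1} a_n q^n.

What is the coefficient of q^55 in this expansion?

a_55 = 167832

d|55:{55,11,5,1}  Σf=166375+1331+125+1=167832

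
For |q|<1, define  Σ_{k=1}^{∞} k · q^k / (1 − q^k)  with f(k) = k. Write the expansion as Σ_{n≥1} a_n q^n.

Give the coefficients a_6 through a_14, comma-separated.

12, 8, 15, 13, 18, 12, 28, 14, 24

q^6  k|6↦f(k): 6:6 3:3 2:2 1:1  a_6=12
d|7:{1,7}  Σf=1+7=8
q^8  k|8↦f(k): 8:8 4:4 2:2 1:1  a_8=15
n=9: 1·9 3·3 9·1  f→[1+3+9]=13
d|10:{1,2,5,10}  Σf=1+2+5+10=18
n=11: 11·1 1·11  f→[11+1]=12
q^12  k|12↦f(k): 1:1 2:2 3:3 4:4 6:6 12:12  a_12=28
d|13:{13,1}  Σf=13+1=14
n=14: 1·14 2·7 7·2 14·1  f→[1+2+7+14]=24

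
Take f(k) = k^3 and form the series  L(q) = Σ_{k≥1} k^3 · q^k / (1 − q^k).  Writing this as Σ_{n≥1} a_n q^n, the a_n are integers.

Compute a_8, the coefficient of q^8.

[q^8] f(8)=512,f(4)=64,f(2)=8,f(1)=1 ⇒ 585

a_8 = 585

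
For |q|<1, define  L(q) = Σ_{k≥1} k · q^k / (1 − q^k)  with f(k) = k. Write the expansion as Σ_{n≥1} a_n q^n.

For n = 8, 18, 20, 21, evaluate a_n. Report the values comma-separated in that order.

15, 39, 42, 32

[q^8] f(1)=1,f(2)=2,f(4)=4,f(8)=8 ⇒ 15
q^18  k|18↦f(k): 1:1 2:2 3:3 6:6 9:9 18:18  a_18=39
[q^20] f(1)=1,f(2)=2,f(4)=4,f(5)=5,f(10)=10,f(20)=20 ⇒ 42
d|21:{21,7,3,1}  Σf=21+7+3+1=32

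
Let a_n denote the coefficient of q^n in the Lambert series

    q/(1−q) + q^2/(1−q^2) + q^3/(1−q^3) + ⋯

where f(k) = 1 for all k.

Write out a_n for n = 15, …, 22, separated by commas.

4, 5, 2, 6, 2, 6, 4, 4

q^15  k|15↦f(k): 1:1 3:1 5:1 15:1  a_15=4
[q^16] f(1)=1,f(2)=1,f(4)=1,f(8)=1,f(16)=1 ⇒ 5
n=17: 1·17 17·1  f→[1+1]=2
d|18:{1,2,3,6,9,18}  Σf=1+1+1+1+1+1=6
n=19: 19·1 1·19  f→[1+1]=2
q^20  k|20↦f(k): 1:1 2:1 4:1 5:1 10:1 20:1  a_20=6
d|21:{21,7,3,1}  Σf=1+1+1+1=4
q^22  k|22↦f(k): 22:1 11:1 2:1 1:1  a_22=4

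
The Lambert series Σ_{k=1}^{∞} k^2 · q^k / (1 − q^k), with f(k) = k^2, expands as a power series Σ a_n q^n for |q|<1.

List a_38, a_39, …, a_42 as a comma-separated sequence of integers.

1810, 1700, 2210, 1682, 2500

d|38:{38,19,2,1}  Σf=1444+361+4+1=1810
[q^39] f(1)=1,f(3)=9,f(13)=169,f(39)=1521 ⇒ 1700
d|40:{40,20,10,8,5,4,2,1}  Σf=1600+400+100+64+25+16+4+1=2210
n=41: 1·41 41·1  f→[1+1681]=1682
[q^42] f(1)=1,f(2)=4,f(3)=9,f(6)=36,f(7)=49,f(14)=196,f(21)=441,f(42)=1764 ⇒ 2500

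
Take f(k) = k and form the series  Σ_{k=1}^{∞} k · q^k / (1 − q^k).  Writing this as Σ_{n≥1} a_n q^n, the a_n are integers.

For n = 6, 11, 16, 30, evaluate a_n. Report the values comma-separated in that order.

d|6:{1,2,3,6}  Σf=1+2+3+6=12
d|11:{11,1}  Σf=11+1=12
[q^16] f(1)=1,f(2)=2,f(4)=4,f(8)=8,f(16)=16 ⇒ 31
[q^30] f(1)=1,f(2)=2,f(3)=3,f(5)=5,f(6)=6,f(10)=10,f(15)=15,f(30)=30 ⇒ 72

12, 12, 31, 72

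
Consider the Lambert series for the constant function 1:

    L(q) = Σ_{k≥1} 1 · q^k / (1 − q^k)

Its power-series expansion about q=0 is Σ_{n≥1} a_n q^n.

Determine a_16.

n=16: 1·16 2·8 4·4 8·2 16·1  f→[1+1+1+1+1]=5

a_16 = 5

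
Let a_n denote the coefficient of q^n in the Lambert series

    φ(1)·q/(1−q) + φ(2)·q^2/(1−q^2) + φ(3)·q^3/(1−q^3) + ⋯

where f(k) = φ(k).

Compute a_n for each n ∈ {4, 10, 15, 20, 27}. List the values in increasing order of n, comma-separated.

d|4:{1,2,4}  Σφ=1+1+2=4
n=10: 10·1 5·2 2·5 1·10  φ→[4+4+1+1]=10
q^15  k|15↦φ(k): 15:8 5:4 3:2 1:1  a_15=15
[q^20] φ(1)=1,φ(2)=1,φ(4)=2,φ(5)=4,φ(10)=4,φ(20)=8 ⇒ 20
[q^27] φ(1)=1,φ(3)=2,φ(9)=6,φ(27)=18 ⇒ 27

4, 10, 15, 20, 27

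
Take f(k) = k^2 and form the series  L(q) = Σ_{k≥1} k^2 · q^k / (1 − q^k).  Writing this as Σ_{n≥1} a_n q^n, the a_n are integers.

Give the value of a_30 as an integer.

[q^30] f(1)=1,f(2)=4,f(3)=9,f(5)=25,f(6)=36,f(10)=100,f(15)=225,f(30)=900 ⇒ 1300

a_30 = 1300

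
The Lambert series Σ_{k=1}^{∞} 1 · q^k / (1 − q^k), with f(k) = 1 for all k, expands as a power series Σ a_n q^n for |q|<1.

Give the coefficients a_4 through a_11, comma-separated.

3, 2, 4, 2, 4, 3, 4, 2

d|4:{4,2,1}  Σf=1+1+1=3
q^5  k|5↦f(k): 5:1 1:1  a_5=2
q^6  k|6↦f(k): 1:1 2:1 3:1 6:1  a_6=4
q^7  k|7↦f(k): 1:1 7:1  a_7=2
[q^8] f(1)=1,f(2)=1,f(4)=1,f(8)=1 ⇒ 4
n=9: 1·9 3·3 9·1  f→[1+1+1]=3
d|10:{10,5,2,1}  Σf=1+1+1+1=4
[q^11] f(11)=1,f(1)=1 ⇒ 2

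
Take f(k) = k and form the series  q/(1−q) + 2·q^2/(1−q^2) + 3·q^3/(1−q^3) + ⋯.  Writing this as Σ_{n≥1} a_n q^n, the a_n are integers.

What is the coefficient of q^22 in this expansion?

n=22: 22·1 11·2 2·11 1·22  f→[22+11+2+1]=36

a_22 = 36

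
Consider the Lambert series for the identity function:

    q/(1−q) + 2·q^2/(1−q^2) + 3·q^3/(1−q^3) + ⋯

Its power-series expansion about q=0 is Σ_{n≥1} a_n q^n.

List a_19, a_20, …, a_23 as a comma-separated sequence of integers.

20, 42, 32, 36, 24

[q^19] f(19)=19,f(1)=1 ⇒ 20
q^20  k|20↦f(k): 20:20 10:10 5:5 4:4 2:2 1:1  a_20=42
n=21: 21·1 7·3 3·7 1·21  f→[21+7+3+1]=32
d|22:{1,2,11,22}  Σf=1+2+11+22=36
d|23:{23,1}  Σf=23+1=24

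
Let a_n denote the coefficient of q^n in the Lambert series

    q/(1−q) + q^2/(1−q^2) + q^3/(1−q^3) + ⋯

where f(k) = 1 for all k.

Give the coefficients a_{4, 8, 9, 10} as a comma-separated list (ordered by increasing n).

d|4:{1,2,4}  Σf=1+1+1=3
q^8  k|8↦f(k): 8:1 4:1 2:1 1:1  a_8=4
[q^9] f(9)=1,f(3)=1,f(1)=1 ⇒ 3
q^10  k|10↦f(k): 1:1 2:1 5:1 10:1  a_10=4

3, 4, 3, 4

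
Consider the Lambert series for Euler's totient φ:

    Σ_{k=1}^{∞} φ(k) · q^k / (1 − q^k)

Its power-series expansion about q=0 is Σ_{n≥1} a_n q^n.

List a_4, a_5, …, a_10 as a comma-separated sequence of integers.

d|4:{1,2,4}  Σφ=1+1+2=4
d|5:{5,1}  Σφ=4+1=5
q^6  k|6↦φ(k): 1:1 2:1 3:2 6:2  a_6=6
[q^7] φ(7)=6,φ(1)=1 ⇒ 7
d|8:{1,2,4,8}  Σφ=1+1+2+4=8
n=9: 1·9 3·3 9·1  φ→[1+2+6]=9
[q^10] φ(1)=1,φ(2)=1,φ(5)=4,φ(10)=4 ⇒ 10

4, 5, 6, 7, 8, 9, 10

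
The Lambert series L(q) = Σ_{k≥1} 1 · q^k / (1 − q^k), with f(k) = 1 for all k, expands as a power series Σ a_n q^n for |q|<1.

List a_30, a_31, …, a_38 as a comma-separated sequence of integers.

8, 2, 6, 4, 4, 4, 9, 2, 4

q^30  k|30↦f(k): 30:1 15:1 10:1 6:1 5:1 3:1 2:1 1:1  a_30=8
q^31  k|31↦f(k): 1:1 31:1  a_31=2
n=32: 32·1 16·2 8·4 4·8 2·16 1·32  f→[1+1+1+1+1+1]=6
d|33:{1,3,11,33}  Σf=1+1+1+1=4
d|34:{34,17,2,1}  Σf=1+1+1+1=4
n=35: 35·1 7·5 5·7 1·35  f→[1+1+1+1]=4
q^36  k|36↦f(k): 1:1 2:1 3:1 4:1 6:1 9:1 12:1 18:1 36:1  a_36=9
n=37: 37·1 1·37  f→[1+1]=2
q^38  k|38↦f(k): 1:1 2:1 19:1 38:1  a_38=4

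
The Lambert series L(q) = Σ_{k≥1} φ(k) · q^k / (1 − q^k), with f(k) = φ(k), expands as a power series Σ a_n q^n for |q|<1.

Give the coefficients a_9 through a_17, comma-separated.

q^9  k|9↦φ(k): 9:6 3:2 1:1  a_9=9
q^10  k|10↦φ(k): 1:1 2:1 5:4 10:4  a_10=10
n=11: 11·1 1·11  φ→[10+1]=11
[q^12] φ(1)=1,φ(2)=1,φ(3)=2,φ(4)=2,φ(6)=2,φ(12)=4 ⇒ 12
n=13: 13·1 1·13  φ→[12+1]=13
[q^14] φ(1)=1,φ(2)=1,φ(7)=6,φ(14)=6 ⇒ 14
n=15: 15·1 5·3 3·5 1·15  φ→[8+4+2+1]=15
d|16:{1,2,4,8,16}  Σφ=1+1+2+4+8=16
d|17:{17,1}  Σφ=16+1=17

9, 10, 11, 12, 13, 14, 15, 16, 17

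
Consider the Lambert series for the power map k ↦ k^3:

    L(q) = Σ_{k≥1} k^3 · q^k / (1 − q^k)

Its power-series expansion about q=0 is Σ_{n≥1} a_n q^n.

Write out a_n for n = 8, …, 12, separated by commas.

585, 757, 1134, 1332, 2044

q^8  k|8↦f(k): 1:1 2:8 4:64 8:512  a_8=585
[q^9] f(9)=729,f(3)=27,f(1)=1 ⇒ 757
n=10: 1·10 2·5 5·2 10·1  f→[1+8+125+1000]=1134
q^11  k|11↦f(k): 11:1331 1:1  a_11=1332
n=12: 12·1 6·2 4·3 3·4 2·6 1·12  f→[1728+216+64+27+8+1]=2044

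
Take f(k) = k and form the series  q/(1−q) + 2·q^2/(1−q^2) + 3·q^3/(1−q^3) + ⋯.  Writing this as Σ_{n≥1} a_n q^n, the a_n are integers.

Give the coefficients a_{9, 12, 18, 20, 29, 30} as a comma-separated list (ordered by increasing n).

q^9  k|9↦f(k): 9:9 3:3 1:1  a_9=13
[q^12] f(1)=1,f(2)=2,f(3)=3,f(4)=4,f(6)=6,f(12)=12 ⇒ 28
d|18:{18,9,6,3,2,1}  Σf=18+9+6+3+2+1=39
d|20:{20,10,5,4,2,1}  Σf=20+10+5+4+2+1=42
d|29:{29,1}  Σf=29+1=30
[q^30] f(1)=1,f(2)=2,f(3)=3,f(5)=5,f(6)=6,f(10)=10,f(15)=15,f(30)=30 ⇒ 72

13, 28, 39, 42, 30, 72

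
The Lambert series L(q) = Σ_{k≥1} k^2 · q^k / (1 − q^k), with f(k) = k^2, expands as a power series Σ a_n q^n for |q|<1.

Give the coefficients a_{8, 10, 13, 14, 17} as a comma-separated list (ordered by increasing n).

d|8:{8,4,2,1}  Σf=64+16+4+1=85
[q^10] f(1)=1,f(2)=4,f(5)=25,f(10)=100 ⇒ 130
d|13:{13,1}  Σf=169+1=170
d|14:{14,7,2,1}  Σf=196+49+4+1=250
[q^17] f(17)=289,f(1)=1 ⇒ 290

85, 130, 170, 250, 290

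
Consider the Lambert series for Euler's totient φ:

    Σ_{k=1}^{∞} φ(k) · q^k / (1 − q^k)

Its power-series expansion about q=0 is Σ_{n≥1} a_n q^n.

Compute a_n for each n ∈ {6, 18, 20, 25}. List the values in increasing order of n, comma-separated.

q^6  k|6↦φ(k): 1:1 2:1 3:2 6:2  a_6=6
n=18: 1·18 2·9 3·6 6·3 9·2 18·1  φ→[1+1+2+2+6+6]=18
[q^20] φ(20)=8,φ(10)=4,φ(5)=4,φ(4)=2,φ(2)=1,φ(1)=1 ⇒ 20
q^25  k|25↦φ(k): 25:20 5:4 1:1  a_25=25

6, 18, 20, 25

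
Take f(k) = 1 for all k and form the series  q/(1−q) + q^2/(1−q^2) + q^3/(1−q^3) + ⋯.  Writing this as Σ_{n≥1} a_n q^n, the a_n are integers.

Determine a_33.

a_33 = 4

d|33:{1,3,11,33}  Σf=1+1+1+1=4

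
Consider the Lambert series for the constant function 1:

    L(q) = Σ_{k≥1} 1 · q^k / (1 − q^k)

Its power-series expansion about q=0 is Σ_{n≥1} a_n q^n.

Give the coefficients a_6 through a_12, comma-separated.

q^6  k|6↦f(k): 1:1 2:1 3:1 6:1  a_6=4
q^7  k|7↦f(k): 1:1 7:1  a_7=2
q^8  k|8↦f(k): 8:1 4:1 2:1 1:1  a_8=4
q^9  k|9↦f(k): 9:1 3:1 1:1  a_9=3
d|10:{10,5,2,1}  Σf=1+1+1+1=4
d|11:{11,1}  Σf=1+1=2
d|12:{12,6,4,3,2,1}  Σf=1+1+1+1+1+1=6

4, 2, 4, 3, 4, 2, 6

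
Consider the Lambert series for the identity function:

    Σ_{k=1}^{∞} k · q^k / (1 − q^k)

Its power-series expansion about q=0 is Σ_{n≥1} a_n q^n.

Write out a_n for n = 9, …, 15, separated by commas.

[q^9] f(1)=1,f(3)=3,f(9)=9 ⇒ 13
d|10:{1,2,5,10}  Σf=1+2+5+10=18
n=11: 1·11 11·1  f→[1+11]=12
d|12:{12,6,4,3,2,1}  Σf=12+6+4+3+2+1=28
q^13  k|13↦f(k): 1:1 13:13  a_13=14
d|14:{1,2,7,14}  Σf=1+2+7+14=24
[q^15] f(15)=15,f(5)=5,f(3)=3,f(1)=1 ⇒ 24

13, 18, 12, 28, 14, 24, 24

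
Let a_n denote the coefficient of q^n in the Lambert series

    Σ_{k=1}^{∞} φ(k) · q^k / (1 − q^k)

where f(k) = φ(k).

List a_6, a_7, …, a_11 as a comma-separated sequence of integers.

d|6:{1,2,3,6}  Σφ=1+1+2+2=6
n=7: 7·1 1·7  φ→[6+1]=7
[q^8] φ(8)=4,φ(4)=2,φ(2)=1,φ(1)=1 ⇒ 8
[q^9] φ(1)=1,φ(3)=2,φ(9)=6 ⇒ 9
q^10  k|10↦φ(k): 10:4 5:4 2:1 1:1  a_10=10
d|11:{1,11}  Σφ=1+10=11

6, 7, 8, 9, 10, 11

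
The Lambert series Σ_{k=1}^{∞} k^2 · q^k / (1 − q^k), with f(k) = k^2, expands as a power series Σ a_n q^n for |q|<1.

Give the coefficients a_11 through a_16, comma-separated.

122, 210, 170, 250, 260, 341

n=11: 1·11 11·1  f→[1+121]=122
d|12:{1,2,3,4,6,12}  Σf=1+4+9+16+36+144=210
q^13  k|13↦f(k): 1:1 13:169  a_13=170
q^14  k|14↦f(k): 14:196 7:49 2:4 1:1  a_14=250
[q^15] f(15)=225,f(5)=25,f(3)=9,f(1)=1 ⇒ 260
[q^16] f(1)=1,f(2)=4,f(4)=16,f(8)=64,f(16)=256 ⇒ 341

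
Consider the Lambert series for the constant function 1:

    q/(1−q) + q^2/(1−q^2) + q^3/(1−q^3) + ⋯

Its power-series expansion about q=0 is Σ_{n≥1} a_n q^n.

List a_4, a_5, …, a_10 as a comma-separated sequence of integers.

3, 2, 4, 2, 4, 3, 4

d|4:{1,2,4}  Σf=1+1+1=3
n=5: 5·1 1·5  f→[1+1]=2
n=6: 1·6 2·3 3·2 6·1  f→[1+1+1+1]=4
n=7: 7·1 1·7  f→[1+1]=2
n=8: 8·1 4·2 2·4 1·8  f→[1+1+1+1]=4
q^9  k|9↦f(k): 9:1 3:1 1:1  a_9=3
n=10: 1·10 2·5 5·2 10·1  f→[1+1+1+1]=4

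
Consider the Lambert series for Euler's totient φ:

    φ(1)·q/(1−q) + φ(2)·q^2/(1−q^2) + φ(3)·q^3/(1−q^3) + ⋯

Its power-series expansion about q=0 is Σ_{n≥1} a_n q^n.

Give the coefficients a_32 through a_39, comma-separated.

n=32: 1·32 2·16 4·8 8·4 16·2 32·1  φ→[1+1+2+4+8+16]=32
d|33:{1,3,11,33}  Σφ=1+2+10+20=33
[q^34] φ(1)=1,φ(2)=1,φ(17)=16,φ(34)=16 ⇒ 34
n=35: 1·35 5·7 7·5 35·1  φ→[1+4+6+24]=35
d|36:{36,18,12,9,6,4,3,2,1}  Σφ=12+6+4+6+2+2+2+1+1=36
[q^37] φ(1)=1,φ(37)=36 ⇒ 37
[q^38] φ(38)=18,φ(19)=18,φ(2)=1,φ(1)=1 ⇒ 38
d|39:{39,13,3,1}  Σφ=24+12+2+1=39

32, 33, 34, 35, 36, 37, 38, 39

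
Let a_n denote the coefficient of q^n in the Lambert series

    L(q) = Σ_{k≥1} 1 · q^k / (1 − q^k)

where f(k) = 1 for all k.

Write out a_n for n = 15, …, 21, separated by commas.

4, 5, 2, 6, 2, 6, 4

[q^15] f(1)=1,f(3)=1,f(5)=1,f(15)=1 ⇒ 4
[q^16] f(1)=1,f(2)=1,f(4)=1,f(8)=1,f(16)=1 ⇒ 5
d|17:{1,17}  Σf=1+1=2
[q^18] f(18)=1,f(9)=1,f(6)=1,f(3)=1,f(2)=1,f(1)=1 ⇒ 6
n=19: 19·1 1·19  f→[1+1]=2
q^20  k|20↦f(k): 1:1 2:1 4:1 5:1 10:1 20:1  a_20=6
n=21: 1·21 3·7 7·3 21·1  f→[1+1+1+1]=4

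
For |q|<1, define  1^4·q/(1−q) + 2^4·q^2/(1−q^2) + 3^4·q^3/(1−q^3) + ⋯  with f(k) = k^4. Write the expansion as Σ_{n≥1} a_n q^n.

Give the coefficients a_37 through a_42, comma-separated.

d|37:{1,37}  Σf=1+1874161=1874162
q^38  k|38↦f(k): 1:1 2:16 19:130321 38:2085136  a_38=2215474
n=39: 1·39 3·13 13·3 39·1  f→[1+81+28561+2313441]=2342084
d|40:{1,2,4,5,8,10,20,40}  Σf=1+16+256+625+4096+10000+160000+2560000=2734994
[q^41] f(1)=1,f(41)=2825761 ⇒ 2825762
[q^42] f(1)=1,f(2)=16,f(3)=81,f(6)=1296,f(7)=2401,f(14)=38416,f(21)=194481,f(42)=3111696 ⇒ 3348388

1874162, 2215474, 2342084, 2734994, 2825762, 3348388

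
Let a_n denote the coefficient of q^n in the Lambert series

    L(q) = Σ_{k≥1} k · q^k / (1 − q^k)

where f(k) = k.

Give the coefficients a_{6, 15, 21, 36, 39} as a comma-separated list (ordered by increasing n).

12, 24, 32, 91, 56

[q^6] f(1)=1,f(2)=2,f(3)=3,f(6)=6 ⇒ 12
d|15:{1,3,5,15}  Σf=1+3+5+15=24
[q^21] f(1)=1,f(3)=3,f(7)=7,f(21)=21 ⇒ 32
[q^36] f(1)=1,f(2)=2,f(3)=3,f(4)=4,f(6)=6,f(9)=9,f(12)=12,f(18)=18,f(36)=36 ⇒ 91
[q^39] f(1)=1,f(3)=3,f(13)=13,f(39)=39 ⇒ 56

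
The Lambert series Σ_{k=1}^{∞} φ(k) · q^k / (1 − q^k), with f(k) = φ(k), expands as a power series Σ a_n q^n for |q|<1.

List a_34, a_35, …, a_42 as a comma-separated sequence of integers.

[q^34] φ(34)=16,φ(17)=16,φ(2)=1,φ(1)=1 ⇒ 34
n=35: 35·1 7·5 5·7 1·35  φ→[24+6+4+1]=35
n=36: 1·36 2·18 3·12 4·9 6·6 9·4 12·3 18·2 36·1  φ→[1+1+2+2+2+6+4+6+12]=36
d|37:{1,37}  Σφ=1+36=37
[q^38] φ(38)=18,φ(19)=18,φ(2)=1,φ(1)=1 ⇒ 38
q^39  k|39↦φ(k): 39:24 13:12 3:2 1:1  a_39=39
n=40: 1·40 2·20 4·10 5·8 8·5 10·4 20·2 40·1  φ→[1+1+2+4+4+4+8+16]=40
[q^41] φ(1)=1,φ(41)=40 ⇒ 41
[q^42] φ(1)=1,φ(2)=1,φ(3)=2,φ(6)=2,φ(7)=6,φ(14)=6,φ(21)=12,φ(42)=12 ⇒ 42

34, 35, 36, 37, 38, 39, 40, 41, 42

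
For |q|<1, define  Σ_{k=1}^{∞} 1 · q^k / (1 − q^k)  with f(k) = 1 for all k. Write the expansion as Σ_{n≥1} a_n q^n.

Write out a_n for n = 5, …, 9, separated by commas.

2, 4, 2, 4, 3

q^5  k|5↦f(k): 5:1 1:1  a_5=2
[q^6] f(6)=1,f(3)=1,f(2)=1,f(1)=1 ⇒ 4
d|7:{1,7}  Σf=1+1=2
q^8  k|8↦f(k): 1:1 2:1 4:1 8:1  a_8=4
q^9  k|9↦f(k): 1:1 3:1 9:1  a_9=3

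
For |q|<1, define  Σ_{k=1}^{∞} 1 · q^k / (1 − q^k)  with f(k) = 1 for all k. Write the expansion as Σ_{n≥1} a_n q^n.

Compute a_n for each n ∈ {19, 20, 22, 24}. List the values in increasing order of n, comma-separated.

2, 6, 4, 8

[q^19] f(19)=1,f(1)=1 ⇒ 2
[q^20] f(20)=1,f(10)=1,f(5)=1,f(4)=1,f(2)=1,f(1)=1 ⇒ 6
d|22:{22,11,2,1}  Σf=1+1+1+1=4
d|24:{1,2,3,4,6,8,12,24}  Σf=1+1+1+1+1+1+1+1=8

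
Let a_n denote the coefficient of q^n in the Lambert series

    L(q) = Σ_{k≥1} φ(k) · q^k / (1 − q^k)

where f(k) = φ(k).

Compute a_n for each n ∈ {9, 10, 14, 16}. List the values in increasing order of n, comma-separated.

[q^9] φ(1)=1,φ(3)=2,φ(9)=6 ⇒ 9
d|10:{1,2,5,10}  Σφ=1+1+4+4=10
n=14: 14·1 7·2 2·7 1·14  φ→[6+6+1+1]=14
n=16: 16·1 8·2 4·4 2·8 1·16  φ→[8+4+2+1+1]=16

9, 10, 14, 16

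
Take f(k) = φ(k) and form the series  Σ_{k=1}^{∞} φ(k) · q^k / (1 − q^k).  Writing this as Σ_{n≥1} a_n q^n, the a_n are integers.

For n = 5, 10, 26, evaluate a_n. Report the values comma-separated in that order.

d|5:{5,1}  Σφ=4+1=5
q^10  k|10↦φ(k): 1:1 2:1 5:4 10:4  a_10=10
q^26  k|26↦φ(k): 1:1 2:1 13:12 26:12  a_26=26

5, 10, 26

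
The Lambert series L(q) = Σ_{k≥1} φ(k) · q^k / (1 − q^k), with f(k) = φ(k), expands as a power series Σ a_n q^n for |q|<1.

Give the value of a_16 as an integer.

d|16:{16,8,4,2,1}  Σφ=8+4+2+1+1=16

a_16 = 16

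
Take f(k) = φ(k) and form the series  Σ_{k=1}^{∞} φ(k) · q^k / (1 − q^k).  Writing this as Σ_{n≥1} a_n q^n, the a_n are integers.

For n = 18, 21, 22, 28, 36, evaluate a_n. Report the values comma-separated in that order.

q^18  k|18↦φ(k): 18:6 9:6 6:2 3:2 2:1 1:1  a_18=18
d|21:{1,3,7,21}  Σφ=1+2+6+12=21
q^22  k|22↦φ(k): 1:1 2:1 11:10 22:10  a_22=22
[q^28] φ(1)=1,φ(2)=1,φ(4)=2,φ(7)=6,φ(14)=6,φ(28)=12 ⇒ 28
[q^36] φ(36)=12,φ(18)=6,φ(12)=4,φ(9)=6,φ(6)=2,φ(4)=2,φ(3)=2,φ(2)=1,φ(1)=1 ⇒ 36

18, 21, 22, 28, 36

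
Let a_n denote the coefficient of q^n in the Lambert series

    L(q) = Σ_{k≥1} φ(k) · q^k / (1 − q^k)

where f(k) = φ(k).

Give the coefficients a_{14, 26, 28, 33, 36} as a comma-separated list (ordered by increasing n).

[q^14] φ(14)=6,φ(7)=6,φ(2)=1,φ(1)=1 ⇒ 14
n=26: 26·1 13·2 2·13 1·26  φ→[12+12+1+1]=26
q^28  k|28↦φ(k): 28:12 14:6 7:6 4:2 2:1 1:1  a_28=28
[q^33] φ(1)=1,φ(3)=2,φ(11)=10,φ(33)=20 ⇒ 33
n=36: 36·1 18·2 12·3 9·4 6·6 4·9 3·12 2·18 1·36  φ→[12+6+4+6+2+2+2+1+1]=36

14, 26, 28, 33, 36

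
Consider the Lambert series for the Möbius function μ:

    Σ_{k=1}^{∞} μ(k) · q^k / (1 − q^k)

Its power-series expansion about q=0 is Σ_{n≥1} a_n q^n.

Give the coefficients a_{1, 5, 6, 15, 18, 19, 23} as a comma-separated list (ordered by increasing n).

n=1: 1·1  μ→[1]=1
n=5: 5·1 1·5  μ→[(-1)+1]=0
q^6  k|6↦μ(k): 6:1 3:-1 2:-1 1:1  a_6=0
n=15: 15·1 5·3 3·5 1·15  μ→[1+(-1)+(-1)+1]=0
n=18: 18·1 9·2 6·3 3·6 2·9 1·18  μ→[0+0+1+(-1)+(-1)+1]=0
[q^19] μ(19)=-1,μ(1)=1 ⇒ 0
n=23: 23·1 1·23  μ→[(-1)+1]=0

1, 0, 0, 0, 0, 0, 0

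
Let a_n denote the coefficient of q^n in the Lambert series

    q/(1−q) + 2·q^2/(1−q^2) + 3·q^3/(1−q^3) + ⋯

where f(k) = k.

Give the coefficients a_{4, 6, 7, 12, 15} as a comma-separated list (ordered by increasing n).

q^4  k|4↦f(k): 1:1 2:2 4:4  a_4=7
d|6:{1,2,3,6}  Σf=1+2+3+6=12
q^7  k|7↦f(k): 1:1 7:7  a_7=8
q^12  k|12↦f(k): 12:12 6:6 4:4 3:3 2:2 1:1  a_12=28
n=15: 1·15 3·5 5·3 15·1  f→[1+3+5+15]=24

7, 12, 8, 28, 24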